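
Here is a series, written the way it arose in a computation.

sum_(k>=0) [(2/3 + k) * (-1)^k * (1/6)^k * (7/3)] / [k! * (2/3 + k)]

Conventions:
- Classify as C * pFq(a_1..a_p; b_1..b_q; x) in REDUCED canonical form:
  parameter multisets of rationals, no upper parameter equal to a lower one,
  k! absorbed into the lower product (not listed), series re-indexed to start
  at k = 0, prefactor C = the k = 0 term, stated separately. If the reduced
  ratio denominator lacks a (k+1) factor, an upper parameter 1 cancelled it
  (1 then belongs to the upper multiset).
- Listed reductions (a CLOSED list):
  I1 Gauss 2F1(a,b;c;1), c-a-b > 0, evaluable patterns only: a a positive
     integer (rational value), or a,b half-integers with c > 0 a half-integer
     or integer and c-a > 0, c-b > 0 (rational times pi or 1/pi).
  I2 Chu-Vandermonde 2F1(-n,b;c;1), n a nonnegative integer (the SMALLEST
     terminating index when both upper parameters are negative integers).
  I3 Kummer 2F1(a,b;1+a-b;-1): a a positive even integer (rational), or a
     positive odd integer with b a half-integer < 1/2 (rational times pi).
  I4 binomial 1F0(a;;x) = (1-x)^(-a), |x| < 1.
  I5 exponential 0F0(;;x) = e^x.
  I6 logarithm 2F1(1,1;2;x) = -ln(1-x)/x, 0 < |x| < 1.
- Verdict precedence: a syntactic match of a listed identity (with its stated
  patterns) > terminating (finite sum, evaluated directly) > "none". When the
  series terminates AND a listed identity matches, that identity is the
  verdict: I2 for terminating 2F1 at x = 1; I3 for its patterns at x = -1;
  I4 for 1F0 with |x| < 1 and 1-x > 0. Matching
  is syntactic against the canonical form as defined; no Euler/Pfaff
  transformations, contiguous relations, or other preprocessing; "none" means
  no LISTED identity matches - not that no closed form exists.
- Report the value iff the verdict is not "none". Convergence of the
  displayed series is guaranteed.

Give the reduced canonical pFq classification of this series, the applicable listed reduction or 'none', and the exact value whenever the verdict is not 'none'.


Canonical form: C = 7/3 times 0F0 with upper {-}, lower {-}, x = -1/6. Verdict (x = -1/6): the I5 exponential reduction applies (the 0F0 exponential series at x = -1/6). Value: (7/3) * e^(-1/6).

Key observation: t_0 = 7/3 here, and the (-1)^k factor (C = 7/3) folds into the argument's sign.
Term ratio: r(k) = (-1/6) * 1 / [(k+1)] ; factor over Q: parameters, x = (-1/6), and C = 7/3.


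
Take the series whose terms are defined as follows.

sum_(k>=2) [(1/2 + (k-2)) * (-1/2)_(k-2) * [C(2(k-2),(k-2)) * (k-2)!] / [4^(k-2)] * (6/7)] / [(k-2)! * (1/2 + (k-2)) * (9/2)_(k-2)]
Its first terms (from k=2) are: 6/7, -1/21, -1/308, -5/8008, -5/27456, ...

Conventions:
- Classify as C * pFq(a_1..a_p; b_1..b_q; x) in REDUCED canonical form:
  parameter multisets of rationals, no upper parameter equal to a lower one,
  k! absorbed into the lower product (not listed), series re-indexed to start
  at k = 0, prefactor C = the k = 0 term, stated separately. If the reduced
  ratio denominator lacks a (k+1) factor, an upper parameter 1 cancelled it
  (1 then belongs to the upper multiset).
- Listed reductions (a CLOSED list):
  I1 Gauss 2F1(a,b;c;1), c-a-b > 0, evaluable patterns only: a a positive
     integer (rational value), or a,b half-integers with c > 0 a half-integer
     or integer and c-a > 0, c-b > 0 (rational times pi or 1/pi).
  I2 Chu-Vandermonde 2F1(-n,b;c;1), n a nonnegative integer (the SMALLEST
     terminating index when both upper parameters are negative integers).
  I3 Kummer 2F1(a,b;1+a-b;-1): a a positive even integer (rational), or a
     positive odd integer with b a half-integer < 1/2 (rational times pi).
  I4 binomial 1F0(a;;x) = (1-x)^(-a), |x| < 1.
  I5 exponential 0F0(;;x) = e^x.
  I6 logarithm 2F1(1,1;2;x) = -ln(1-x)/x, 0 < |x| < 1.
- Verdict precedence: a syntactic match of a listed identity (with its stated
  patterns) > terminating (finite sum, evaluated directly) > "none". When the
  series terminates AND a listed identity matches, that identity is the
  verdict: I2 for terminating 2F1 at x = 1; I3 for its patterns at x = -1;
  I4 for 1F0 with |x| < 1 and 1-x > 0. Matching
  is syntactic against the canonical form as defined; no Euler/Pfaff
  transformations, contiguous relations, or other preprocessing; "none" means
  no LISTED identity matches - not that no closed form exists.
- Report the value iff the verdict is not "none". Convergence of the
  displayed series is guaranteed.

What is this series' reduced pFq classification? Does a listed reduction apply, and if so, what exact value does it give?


This is 6/7 * 2F1(-1/2, 1/2; 9/2; 1) in reduced canonical form. Verdict: this is the half-integer Gauss pattern (I1) (x = 1; upper {-1/2, 1/2} half-integers, c = 9/2 in the evaluable pattern). Hence: (525/2048) * pi.

Key step: with t_0 = 6/7, striking the common factor k + 1/2 reduces the term (prefactor 6/7).
Step ratio: r(k) = 1 * (k-1/2) (k+1/2) / [(k+9/2) (k+1)] - rational in k, leading ratio 1; with t_0 = 6/7, classification follows.


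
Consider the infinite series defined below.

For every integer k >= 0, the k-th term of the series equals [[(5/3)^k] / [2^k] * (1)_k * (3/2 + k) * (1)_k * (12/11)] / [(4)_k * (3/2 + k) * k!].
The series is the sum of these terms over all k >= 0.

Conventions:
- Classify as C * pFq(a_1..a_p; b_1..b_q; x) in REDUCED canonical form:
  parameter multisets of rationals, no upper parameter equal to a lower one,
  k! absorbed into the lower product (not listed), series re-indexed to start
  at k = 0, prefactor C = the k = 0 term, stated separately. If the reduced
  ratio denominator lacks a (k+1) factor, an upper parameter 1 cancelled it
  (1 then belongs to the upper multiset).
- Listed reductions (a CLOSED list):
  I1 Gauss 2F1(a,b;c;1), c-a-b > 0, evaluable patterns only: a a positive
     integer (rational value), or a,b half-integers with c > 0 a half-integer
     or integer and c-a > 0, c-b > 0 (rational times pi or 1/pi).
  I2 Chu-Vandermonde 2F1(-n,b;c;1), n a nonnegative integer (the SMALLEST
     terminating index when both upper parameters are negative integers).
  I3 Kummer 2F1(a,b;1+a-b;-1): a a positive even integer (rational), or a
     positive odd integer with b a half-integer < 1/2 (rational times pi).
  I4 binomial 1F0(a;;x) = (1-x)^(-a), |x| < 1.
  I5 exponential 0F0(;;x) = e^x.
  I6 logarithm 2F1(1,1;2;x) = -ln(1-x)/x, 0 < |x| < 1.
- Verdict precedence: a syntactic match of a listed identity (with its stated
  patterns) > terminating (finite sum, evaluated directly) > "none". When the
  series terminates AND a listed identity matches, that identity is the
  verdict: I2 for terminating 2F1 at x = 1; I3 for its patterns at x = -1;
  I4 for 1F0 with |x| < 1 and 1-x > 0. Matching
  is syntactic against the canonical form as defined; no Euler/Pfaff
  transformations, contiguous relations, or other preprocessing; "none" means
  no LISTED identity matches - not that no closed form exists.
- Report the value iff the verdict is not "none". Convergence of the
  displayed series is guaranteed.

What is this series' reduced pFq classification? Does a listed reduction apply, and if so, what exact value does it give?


x = 5/6 here; the reduced form reads 2F1, upper {1, 1}, lower {4}, C = 12/11. Verdict: none (x = 5/6): each listed identity misses the multisets {1, 1} ; {4}.

Structural cue: x = (5/6) and the two k-th powers (C = 12/11, x = 5/6) combine into one argument.
Consecutive-term ratio: r(k) = (5/6) * (k+1) (k+1) / [(k+4) (k+1)] - rational; roots negated = parameters, x = (5/6), C = 12/11.


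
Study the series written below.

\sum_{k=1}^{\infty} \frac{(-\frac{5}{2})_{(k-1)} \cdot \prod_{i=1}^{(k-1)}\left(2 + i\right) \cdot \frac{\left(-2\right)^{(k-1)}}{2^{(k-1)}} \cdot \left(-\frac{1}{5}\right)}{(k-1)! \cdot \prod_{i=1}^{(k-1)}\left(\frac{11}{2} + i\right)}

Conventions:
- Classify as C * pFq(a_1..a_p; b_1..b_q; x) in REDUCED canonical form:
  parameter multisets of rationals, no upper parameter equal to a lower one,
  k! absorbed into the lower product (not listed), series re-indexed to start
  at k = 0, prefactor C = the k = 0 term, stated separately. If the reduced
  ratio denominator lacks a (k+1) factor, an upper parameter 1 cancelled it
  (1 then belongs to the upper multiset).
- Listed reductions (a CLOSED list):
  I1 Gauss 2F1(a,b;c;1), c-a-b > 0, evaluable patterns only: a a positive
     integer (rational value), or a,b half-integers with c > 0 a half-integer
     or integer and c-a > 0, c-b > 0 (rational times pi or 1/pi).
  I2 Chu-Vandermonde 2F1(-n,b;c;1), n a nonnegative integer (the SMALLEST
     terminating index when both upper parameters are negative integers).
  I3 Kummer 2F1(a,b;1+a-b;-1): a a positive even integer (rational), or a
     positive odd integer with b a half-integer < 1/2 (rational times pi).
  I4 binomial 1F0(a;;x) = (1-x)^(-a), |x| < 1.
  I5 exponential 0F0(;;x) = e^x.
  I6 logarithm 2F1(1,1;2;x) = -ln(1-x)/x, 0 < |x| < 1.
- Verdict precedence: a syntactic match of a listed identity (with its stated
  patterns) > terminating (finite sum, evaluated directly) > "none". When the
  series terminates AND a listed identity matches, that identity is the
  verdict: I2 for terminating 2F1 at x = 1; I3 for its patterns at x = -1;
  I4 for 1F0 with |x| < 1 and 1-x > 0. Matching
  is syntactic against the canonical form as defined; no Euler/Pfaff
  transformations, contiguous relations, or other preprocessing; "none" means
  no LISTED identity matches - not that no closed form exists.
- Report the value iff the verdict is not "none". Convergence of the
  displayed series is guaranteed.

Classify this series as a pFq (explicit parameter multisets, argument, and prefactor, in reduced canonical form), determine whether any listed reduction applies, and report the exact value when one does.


Reduced: x = -1, 2F1, upper = {-\frac{5}{2}, 3}, lower = {\frac{13}{2}}, C = -\frac{1}{5}. Verdict: the Kummer evaluation I3 matches (x = -1; c = \frac{13}{2} equals 1+a-b for upper {-\frac{5}{2}, 3}: listed pattern). Value: \left(-\frac{693}{4096}\right) \cdot \pi.

Structural cue: x = -1 and the running product (C = -1/5) telescopes to a rising factorial.
Step ratio: r(k) = -1 * (k-\frac{5}{2}) (k+3) / [(k+\frac{13}{2}) (k+1)] ; factor over Q: parameters, x = -1, and C = -\frac{1}{5}.


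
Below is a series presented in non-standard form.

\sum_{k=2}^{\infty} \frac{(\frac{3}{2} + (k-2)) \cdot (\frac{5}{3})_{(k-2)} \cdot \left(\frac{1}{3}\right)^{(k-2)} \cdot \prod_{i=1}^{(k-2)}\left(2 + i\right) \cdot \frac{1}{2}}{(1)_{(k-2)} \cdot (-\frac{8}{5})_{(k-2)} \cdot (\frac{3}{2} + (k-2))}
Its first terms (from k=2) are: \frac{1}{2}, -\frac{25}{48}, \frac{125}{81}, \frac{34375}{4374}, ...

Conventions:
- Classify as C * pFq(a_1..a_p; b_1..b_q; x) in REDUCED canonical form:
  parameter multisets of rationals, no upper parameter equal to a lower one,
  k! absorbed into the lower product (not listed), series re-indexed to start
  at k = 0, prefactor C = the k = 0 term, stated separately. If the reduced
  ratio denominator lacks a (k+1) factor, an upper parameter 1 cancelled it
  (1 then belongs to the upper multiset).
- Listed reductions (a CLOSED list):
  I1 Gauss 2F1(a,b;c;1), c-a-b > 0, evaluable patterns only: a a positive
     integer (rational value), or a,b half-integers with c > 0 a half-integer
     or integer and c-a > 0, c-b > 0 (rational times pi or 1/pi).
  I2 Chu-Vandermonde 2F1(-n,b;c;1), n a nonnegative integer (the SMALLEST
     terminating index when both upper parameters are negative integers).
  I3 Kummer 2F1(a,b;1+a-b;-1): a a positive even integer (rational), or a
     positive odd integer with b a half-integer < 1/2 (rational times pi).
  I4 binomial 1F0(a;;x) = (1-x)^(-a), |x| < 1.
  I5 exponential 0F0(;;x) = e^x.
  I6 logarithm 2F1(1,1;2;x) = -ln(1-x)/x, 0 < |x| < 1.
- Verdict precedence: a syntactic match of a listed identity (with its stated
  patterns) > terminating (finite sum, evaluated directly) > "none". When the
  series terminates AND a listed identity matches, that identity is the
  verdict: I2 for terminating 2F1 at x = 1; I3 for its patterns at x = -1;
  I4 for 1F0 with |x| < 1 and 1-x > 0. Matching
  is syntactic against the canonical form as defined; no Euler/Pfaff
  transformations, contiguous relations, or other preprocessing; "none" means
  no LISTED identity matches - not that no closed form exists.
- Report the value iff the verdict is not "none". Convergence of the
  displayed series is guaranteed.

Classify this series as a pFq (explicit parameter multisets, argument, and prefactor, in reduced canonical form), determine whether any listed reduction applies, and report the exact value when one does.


Classification (C = \frac{1}{2}): 2F1 with upper {\frac{5}{3}, 3}, lower {-\frac{8}{5}}, argument x = \frac{1}{3}. Verdict: none (x = \frac{1}{3}): each listed identity misses the multisets {\frac{5}{3}, 3} ; {-\frac{8}{5}}.

The tell: with t_0 = \frac{1}{2}, the running product (C = 1/2, x = 1/3) telescopes to a rising factorial.
Step ratio: r(k) = \frac{1}{3} * (k+\frac{5}{3}) (k+3) / [(k-\frac{8}{5}) (k+1)] - poly over poly, x = \frac{1}{3} from leading terms; C = \frac{1}{2} at k = 0.


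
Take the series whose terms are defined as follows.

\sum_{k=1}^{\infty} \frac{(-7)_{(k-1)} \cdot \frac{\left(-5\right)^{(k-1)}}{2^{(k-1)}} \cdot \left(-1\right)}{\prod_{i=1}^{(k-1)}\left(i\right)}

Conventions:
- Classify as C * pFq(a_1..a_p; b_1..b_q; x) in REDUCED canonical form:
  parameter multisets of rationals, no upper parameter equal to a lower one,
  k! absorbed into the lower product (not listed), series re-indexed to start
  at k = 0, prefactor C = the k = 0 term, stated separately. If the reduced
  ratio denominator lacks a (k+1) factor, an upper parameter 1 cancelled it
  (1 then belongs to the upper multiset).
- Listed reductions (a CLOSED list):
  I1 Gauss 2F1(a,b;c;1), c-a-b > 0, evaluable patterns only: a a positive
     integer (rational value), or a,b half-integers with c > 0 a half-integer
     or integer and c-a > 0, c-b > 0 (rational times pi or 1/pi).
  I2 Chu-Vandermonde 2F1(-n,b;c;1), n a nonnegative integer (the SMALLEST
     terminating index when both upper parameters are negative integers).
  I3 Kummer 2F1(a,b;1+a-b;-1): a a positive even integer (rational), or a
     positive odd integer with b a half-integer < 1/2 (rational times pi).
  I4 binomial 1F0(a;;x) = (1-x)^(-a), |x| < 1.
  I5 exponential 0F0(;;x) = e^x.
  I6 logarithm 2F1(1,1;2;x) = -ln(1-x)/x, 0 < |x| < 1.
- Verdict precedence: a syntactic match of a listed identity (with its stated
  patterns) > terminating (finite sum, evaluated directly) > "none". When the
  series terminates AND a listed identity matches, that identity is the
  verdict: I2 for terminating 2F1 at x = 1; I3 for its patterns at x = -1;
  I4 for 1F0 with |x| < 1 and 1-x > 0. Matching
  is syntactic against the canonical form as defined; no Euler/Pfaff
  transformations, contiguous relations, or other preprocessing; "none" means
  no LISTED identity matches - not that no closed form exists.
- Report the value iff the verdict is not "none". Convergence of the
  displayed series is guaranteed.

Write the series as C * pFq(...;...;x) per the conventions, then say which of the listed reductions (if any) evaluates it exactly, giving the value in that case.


Prefactor -1, argument -\frac{5}{2}: 1F0 with upper {-7} over lower {-}. Verdict: terminating at k = 7: the factor (-7)_k kills every later term; summing the 8 survivors is exact. Exact value: -\frac{823543}{128}.

Structural cue: t_0 = -1 here, and the product of the first k integers (C = -1, x = -5/2) is k!.
Consecutive-term ratio: r(k) = -\frac{5}{2} * (k-7) / [(k+1)] ; factor over Q: parameters, x = -\frac{5}{2}, and C = -1.


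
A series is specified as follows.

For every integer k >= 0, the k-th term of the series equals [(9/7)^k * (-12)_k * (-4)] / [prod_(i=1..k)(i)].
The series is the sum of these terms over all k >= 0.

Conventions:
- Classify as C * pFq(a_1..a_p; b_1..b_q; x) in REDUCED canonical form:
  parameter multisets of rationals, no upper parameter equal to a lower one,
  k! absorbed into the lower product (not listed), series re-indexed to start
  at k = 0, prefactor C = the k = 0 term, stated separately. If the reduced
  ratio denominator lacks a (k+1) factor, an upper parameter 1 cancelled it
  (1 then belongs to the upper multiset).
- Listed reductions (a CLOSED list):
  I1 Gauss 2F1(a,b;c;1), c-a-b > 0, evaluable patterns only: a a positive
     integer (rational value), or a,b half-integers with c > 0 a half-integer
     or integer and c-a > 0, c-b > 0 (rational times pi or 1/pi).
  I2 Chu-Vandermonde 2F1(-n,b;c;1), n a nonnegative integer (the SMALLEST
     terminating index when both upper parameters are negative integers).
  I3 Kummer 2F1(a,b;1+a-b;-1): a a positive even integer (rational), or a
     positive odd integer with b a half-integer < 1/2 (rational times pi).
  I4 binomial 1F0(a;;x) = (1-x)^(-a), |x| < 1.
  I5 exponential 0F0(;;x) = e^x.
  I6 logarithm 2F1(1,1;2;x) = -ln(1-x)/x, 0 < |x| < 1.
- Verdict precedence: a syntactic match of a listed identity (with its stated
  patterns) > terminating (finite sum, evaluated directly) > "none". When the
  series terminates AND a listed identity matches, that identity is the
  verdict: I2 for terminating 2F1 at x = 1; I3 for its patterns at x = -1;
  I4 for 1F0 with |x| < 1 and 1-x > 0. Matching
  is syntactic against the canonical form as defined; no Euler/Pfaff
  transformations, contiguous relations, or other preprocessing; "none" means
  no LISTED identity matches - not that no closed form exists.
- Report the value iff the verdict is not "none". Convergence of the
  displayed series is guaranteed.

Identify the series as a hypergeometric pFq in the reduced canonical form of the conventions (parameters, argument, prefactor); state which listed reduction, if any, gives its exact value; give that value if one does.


Prefactor -4, argument 9/7: 1F0 with upper {-12} over lower {-}. Verdict: terminating - no listed pattern fits, but -12 in the upper list cuts the series at k = 12; direct evaluation. Hence: -16384/13841287201.

The tell: x = (9/7) and the product of the first k integers (C = -4, x = 9/7) is k!.
Term ratio: r(k) = (9/7) * (k-12) / [(k+1)] - rational in k, leading ratio (9/7); with t_0 = -4, classification follows.


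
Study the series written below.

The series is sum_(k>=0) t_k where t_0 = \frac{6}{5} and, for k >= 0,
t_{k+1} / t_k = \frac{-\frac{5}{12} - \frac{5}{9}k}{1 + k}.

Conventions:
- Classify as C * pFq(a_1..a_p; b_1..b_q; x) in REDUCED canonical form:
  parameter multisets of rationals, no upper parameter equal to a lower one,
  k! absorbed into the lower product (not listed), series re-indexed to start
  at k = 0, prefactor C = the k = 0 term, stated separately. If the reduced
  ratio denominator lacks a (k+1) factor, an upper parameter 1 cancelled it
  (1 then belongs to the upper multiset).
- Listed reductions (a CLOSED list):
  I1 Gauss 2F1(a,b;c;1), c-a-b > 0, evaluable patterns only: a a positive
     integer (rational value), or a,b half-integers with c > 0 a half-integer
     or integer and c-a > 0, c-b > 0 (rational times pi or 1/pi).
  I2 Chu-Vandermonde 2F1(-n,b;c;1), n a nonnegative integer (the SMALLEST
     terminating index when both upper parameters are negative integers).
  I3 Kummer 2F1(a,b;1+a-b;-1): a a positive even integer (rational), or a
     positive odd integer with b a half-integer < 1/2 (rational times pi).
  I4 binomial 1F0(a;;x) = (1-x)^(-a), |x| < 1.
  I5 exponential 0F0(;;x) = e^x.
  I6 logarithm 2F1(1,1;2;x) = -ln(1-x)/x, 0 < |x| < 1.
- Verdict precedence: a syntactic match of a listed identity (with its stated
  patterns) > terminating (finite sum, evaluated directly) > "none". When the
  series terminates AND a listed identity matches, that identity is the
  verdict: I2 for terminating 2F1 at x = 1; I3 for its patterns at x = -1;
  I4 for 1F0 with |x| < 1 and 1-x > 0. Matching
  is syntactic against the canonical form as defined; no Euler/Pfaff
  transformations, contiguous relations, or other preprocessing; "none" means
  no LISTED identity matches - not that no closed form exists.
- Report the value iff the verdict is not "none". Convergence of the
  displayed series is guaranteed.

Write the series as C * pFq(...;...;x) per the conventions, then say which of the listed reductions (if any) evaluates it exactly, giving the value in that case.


Canonical form: C = \frac{6}{5} times 1F0 with upper {\frac{3}{4}}, lower {-}, x = -\frac{5}{9}. Verdict: this is binomial (I4) (the 1F0 binomial series: exponent -3/4, x = -\frac{5}{9}). Value: \frac{6}{5} \cdot \left(\frac{14}{9}\right)^{-\frac{3}{4}}.

The tell: with t_0 = \frac{6}{5}, factor the ratio over Q (C = 6/5): negated roots = parameters.
Adjacent-term ratio: r(k) = -\frac{5}{9} * (k+\frac{3}{4}) / [(k+1)] - poly over poly, x = -\frac{5}{9} from leading terms; C = \frac{6}{5} at k = 0.


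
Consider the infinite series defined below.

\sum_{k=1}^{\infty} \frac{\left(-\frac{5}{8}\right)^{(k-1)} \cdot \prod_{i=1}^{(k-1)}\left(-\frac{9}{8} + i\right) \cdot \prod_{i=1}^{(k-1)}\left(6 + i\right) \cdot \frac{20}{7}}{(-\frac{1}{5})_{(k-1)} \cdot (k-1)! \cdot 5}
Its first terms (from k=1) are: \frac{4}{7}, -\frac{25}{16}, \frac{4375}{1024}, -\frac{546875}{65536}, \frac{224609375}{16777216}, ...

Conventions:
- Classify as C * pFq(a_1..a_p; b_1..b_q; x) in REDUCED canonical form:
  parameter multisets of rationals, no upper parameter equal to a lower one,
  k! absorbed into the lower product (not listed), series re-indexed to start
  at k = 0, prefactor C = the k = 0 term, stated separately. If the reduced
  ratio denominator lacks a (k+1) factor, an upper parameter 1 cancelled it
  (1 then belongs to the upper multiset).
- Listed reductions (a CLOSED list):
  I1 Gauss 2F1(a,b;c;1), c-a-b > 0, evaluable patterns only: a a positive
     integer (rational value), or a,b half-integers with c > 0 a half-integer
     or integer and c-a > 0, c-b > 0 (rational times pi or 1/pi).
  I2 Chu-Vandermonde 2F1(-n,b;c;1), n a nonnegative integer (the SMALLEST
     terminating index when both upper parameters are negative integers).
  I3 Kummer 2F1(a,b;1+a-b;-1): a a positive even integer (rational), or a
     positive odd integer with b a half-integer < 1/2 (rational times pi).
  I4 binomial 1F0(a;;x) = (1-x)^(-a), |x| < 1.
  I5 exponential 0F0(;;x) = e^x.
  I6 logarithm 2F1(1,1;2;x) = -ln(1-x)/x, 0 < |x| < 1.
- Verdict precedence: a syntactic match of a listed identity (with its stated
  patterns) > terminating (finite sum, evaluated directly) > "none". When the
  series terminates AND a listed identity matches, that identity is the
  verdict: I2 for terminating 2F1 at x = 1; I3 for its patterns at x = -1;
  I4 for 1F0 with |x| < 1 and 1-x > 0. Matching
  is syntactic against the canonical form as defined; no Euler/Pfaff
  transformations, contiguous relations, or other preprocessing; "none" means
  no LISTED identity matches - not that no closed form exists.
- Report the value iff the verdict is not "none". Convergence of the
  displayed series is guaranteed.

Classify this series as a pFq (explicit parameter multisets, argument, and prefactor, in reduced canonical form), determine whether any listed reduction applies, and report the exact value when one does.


Classification (C = \frac{4}{7}): 2F1 with upper {-\frac{1}{8}, 7}, lower {-\frac{1}{5}}, argument x = -\frac{5}{8}. Verdict: none. No listed pattern accepts 2F1(-\frac{1}{8}, 7; -\frac{1}{5}; -\frac{5}{8}).

Key observation: from the first term \frac{4}{7}: the running product (C = 4/7, x = -5/8) telescopes to a rising factorial.
Consecutive-term ratio: r(k) = -\frac{5}{8} * (k-\frac{1}{8}) (k+7) / [(k-\frac{1}{5}) (k+1)] - poly over poly, x = -\frac{5}{8} from leading terms; C = \frac{4}{7} at k = 0.


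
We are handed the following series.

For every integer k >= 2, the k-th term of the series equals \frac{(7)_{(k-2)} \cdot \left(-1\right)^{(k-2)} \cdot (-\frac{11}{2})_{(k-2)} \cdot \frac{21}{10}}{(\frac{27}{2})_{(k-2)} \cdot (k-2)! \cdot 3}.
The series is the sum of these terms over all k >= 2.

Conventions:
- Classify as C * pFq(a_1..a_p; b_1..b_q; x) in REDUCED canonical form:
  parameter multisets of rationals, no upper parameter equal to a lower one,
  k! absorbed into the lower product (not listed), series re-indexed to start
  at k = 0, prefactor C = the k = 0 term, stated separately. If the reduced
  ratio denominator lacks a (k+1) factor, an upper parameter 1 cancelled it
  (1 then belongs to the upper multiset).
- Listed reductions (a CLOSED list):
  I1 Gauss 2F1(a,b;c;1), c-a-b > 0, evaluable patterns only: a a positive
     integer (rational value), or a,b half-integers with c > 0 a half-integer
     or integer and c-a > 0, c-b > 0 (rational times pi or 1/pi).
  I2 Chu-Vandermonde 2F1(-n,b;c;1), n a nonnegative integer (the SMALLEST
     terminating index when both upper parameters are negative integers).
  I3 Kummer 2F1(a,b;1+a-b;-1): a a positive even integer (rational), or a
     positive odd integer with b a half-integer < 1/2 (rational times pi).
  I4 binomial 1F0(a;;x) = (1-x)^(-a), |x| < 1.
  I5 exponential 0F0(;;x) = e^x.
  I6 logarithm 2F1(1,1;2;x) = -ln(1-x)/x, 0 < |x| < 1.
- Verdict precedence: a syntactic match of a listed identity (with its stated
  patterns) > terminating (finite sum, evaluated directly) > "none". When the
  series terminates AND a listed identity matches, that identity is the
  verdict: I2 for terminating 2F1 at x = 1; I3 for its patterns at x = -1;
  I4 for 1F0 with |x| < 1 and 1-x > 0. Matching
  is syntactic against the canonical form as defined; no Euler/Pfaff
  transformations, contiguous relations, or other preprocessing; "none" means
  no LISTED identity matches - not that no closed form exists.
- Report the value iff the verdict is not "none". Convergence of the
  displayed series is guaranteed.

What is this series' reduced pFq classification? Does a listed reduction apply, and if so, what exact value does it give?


With C = \frac{7}{10}: the canonical form is 2F1(-\frac{11}{2}, 7; \frac{27}{2}; -1). Verdict at x = -1: the Kummer evaluation I3 matches (x = -1; c = \frac{27}{2} equals 1+a-b for upper {-\frac{11}{2}, 7}: listed pattern). Its exact value is \frac{1301375075}{536870912} \cdot \pi.

Key observation: t_0 = \frac{7}{10} here, and the constant factors (C = 7/10, x = -1) combine into one prefactor.
Adjacent-term ratio: r(k) = -1 * (k-\frac{11}{2}) (k+7) / [(k+\frac{27}{2}) (k+1)] - poly over poly, x = -1 from leading terms; C = \frac{7}{10} at k = 0.


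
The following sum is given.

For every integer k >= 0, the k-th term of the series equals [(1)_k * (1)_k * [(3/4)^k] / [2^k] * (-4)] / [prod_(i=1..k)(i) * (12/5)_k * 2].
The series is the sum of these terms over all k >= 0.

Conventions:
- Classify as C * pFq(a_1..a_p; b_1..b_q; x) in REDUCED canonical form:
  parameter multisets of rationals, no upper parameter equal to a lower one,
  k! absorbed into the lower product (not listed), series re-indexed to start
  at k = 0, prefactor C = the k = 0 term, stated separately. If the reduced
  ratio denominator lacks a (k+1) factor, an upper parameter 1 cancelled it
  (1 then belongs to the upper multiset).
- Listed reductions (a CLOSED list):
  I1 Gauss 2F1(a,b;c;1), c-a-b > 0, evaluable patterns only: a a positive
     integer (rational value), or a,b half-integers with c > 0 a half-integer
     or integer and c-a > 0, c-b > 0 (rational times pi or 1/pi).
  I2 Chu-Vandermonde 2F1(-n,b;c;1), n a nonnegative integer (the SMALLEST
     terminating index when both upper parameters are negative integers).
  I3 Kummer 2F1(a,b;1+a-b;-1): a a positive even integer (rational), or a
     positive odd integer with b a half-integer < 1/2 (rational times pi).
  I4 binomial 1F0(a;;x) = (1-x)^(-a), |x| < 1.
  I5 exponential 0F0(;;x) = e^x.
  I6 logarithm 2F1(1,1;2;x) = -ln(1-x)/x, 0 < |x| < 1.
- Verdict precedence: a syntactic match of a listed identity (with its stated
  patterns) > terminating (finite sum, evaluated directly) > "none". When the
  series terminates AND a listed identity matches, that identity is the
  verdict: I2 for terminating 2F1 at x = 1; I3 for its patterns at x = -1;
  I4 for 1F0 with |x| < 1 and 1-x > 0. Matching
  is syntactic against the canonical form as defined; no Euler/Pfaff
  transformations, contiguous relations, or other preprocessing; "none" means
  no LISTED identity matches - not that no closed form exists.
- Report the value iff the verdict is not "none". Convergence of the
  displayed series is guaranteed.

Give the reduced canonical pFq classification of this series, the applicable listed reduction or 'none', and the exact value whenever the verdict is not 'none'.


First insight: with t_0 = -2, the two k-th powers (C = -2, x = 3/8) combine into one argument.
Adjacent-term ratio: r(k) = (3/8) * (k+1) (k+1) / [(k+12/5) (k+1)] - rational in k. x = (3/8); t_0 = -2; negate the roots.

At argument 3/8: a 2F1 with upper {1, 1}, lower {12/5}, scaled by C = -2. Verdict: none. No listed pattern accepts 2F1(1, 1; 12/5; 3/8).


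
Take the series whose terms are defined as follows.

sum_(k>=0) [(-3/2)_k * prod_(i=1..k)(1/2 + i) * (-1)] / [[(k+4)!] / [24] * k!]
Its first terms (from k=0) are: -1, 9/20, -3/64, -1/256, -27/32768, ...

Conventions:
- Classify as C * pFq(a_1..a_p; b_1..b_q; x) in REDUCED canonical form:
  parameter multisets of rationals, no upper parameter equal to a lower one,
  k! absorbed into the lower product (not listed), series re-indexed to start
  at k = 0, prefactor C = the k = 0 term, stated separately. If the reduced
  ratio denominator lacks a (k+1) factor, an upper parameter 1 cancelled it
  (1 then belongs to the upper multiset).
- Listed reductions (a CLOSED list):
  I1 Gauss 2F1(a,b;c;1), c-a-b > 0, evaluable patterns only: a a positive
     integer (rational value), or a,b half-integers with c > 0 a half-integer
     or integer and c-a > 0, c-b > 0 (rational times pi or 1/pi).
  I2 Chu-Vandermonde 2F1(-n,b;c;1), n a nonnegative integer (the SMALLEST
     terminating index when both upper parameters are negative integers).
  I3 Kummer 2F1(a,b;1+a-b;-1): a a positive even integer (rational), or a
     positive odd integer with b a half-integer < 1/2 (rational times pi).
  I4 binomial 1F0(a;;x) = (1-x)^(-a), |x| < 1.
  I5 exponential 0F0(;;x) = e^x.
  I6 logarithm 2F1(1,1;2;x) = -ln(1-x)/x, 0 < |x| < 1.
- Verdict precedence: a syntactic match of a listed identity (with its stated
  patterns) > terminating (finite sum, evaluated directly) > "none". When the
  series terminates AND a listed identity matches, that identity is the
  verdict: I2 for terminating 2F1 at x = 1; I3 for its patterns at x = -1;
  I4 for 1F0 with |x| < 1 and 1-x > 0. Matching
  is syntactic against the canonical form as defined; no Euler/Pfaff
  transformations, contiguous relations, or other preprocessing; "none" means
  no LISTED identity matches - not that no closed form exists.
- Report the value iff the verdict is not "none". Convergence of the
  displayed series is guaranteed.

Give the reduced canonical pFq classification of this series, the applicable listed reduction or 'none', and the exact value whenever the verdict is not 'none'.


Canonical form: C = -1 times 2F1 with upper {-3/2, 3/2}, lower {5}, x = 1. Verdict (x = 1): the half-integer Gauss pattern (I1) applies (x = 1; upper {-3/2, 3/2} half-integers, c = 5 in the evaluable pattern). Sum: (-32768/17325) / pi.

Key observation: from the first term -1: the running product (C = -1) telescopes to a rising factorial.
Consecutive-term ratio: r(k) = 1 * (k-3/2) (k+3/2) / [(k+5) (k+1)] - rational; roots negated = parameters, x = 1, C = -1.


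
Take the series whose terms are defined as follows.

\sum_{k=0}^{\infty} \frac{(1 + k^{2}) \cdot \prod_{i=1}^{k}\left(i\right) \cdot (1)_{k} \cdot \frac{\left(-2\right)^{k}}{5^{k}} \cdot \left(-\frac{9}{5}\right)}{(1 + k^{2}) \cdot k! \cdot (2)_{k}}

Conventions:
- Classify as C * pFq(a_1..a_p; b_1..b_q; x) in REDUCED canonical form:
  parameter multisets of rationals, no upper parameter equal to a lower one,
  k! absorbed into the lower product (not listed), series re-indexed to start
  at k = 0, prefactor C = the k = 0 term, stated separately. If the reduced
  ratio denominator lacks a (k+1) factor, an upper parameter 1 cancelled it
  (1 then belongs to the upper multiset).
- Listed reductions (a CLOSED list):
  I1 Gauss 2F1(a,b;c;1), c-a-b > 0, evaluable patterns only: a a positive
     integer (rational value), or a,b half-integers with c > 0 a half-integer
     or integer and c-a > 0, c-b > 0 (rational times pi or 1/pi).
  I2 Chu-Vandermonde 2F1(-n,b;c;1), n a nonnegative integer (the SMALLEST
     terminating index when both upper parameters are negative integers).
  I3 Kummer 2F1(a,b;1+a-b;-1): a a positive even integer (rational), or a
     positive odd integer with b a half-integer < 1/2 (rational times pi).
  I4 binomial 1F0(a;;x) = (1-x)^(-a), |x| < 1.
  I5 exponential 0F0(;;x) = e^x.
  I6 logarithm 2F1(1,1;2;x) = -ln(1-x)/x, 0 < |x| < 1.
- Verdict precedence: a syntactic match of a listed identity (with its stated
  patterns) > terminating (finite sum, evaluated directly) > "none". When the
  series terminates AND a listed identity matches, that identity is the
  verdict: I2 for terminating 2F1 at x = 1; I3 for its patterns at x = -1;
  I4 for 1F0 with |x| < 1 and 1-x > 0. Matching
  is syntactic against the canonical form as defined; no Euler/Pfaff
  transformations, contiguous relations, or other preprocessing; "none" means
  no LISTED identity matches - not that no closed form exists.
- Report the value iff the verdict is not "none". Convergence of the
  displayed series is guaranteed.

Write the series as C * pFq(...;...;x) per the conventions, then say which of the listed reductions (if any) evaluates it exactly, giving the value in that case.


At argument -\frac{2}{5}: a 2F1 with upper {1, 1}, lower {2}, scaled by C = -\frac{9}{5}. Verdict: the I6 logarithm reduction applies (the logarithm: parameters (1,1;2), x = -\frac{2}{5}). Hence: \left(-\frac{9}{2}\right) \cdot \ln\left(\frac{7}{5}\right).

Key step: x = -\frac{2}{5} and the running product (prefactor -9/5) telescopes to a rising factorial.
Step ratio: r(k) = -\frac{2}{5} * (k+1) (k+1) / [(k+2) (k+1)] ; factor over Q: parameters, x = -\frac{2}{5}, and C = -\frac{9}{5}.


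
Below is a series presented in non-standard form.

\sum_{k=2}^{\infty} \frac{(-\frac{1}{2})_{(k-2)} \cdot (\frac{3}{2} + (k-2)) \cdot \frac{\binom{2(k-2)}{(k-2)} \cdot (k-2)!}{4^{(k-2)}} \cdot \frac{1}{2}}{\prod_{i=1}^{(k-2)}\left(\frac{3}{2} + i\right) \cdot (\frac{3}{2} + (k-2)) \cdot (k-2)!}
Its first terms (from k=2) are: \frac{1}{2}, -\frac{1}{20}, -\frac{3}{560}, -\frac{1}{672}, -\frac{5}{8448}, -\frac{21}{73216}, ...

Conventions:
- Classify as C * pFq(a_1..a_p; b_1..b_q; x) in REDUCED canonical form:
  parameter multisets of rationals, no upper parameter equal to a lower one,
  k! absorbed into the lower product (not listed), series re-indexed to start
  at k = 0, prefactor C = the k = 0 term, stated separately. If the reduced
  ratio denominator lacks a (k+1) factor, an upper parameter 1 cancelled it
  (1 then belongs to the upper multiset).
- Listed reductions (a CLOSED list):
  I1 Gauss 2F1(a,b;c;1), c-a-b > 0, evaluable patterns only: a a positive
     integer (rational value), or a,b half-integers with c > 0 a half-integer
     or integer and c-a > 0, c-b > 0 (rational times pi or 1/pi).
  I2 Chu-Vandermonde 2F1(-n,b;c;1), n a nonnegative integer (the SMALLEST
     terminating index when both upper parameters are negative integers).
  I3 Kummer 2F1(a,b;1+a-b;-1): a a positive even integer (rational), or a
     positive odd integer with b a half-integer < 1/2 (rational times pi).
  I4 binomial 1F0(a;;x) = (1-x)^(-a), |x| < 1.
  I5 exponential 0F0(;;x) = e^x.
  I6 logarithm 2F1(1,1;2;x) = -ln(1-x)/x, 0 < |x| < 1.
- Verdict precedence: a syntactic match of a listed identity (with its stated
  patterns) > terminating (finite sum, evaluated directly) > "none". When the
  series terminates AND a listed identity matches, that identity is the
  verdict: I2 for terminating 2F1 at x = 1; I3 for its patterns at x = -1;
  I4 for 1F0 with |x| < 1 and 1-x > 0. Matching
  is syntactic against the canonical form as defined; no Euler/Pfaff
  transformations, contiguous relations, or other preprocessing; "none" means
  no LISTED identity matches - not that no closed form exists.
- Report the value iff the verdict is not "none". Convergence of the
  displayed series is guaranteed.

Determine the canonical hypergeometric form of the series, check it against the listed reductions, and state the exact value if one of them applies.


The series (x = 1) is 2F1: upper {-\frac{1}{2}, \frac{1}{2}}, lower {\frac{5}{2}}, prefactor \frac{1}{2}. Verdict: Gauss's theorem I1 (half-integer case) fires (x = 1; upper {-\frac{1}{2}, \frac{1}{2}} half-integers, c = \frac{5}{2} in the evaluable pattern). Value: \frac{9}{64} \cdot \pi.

Key step: with t_0 = \frac{1}{2}, the factor k + 3/2 cancels (top and bottom), leaving prefactor 1/2.
Adjacent-term ratio: r(k) = 1 * (k-\frac{1}{2}) (k+\frac{1}{2}) / [(k+\frac{5}{2}) (k+1)] - rational in k, leading ratio 1; with t_0 = \frac{1}{2}, classification follows.


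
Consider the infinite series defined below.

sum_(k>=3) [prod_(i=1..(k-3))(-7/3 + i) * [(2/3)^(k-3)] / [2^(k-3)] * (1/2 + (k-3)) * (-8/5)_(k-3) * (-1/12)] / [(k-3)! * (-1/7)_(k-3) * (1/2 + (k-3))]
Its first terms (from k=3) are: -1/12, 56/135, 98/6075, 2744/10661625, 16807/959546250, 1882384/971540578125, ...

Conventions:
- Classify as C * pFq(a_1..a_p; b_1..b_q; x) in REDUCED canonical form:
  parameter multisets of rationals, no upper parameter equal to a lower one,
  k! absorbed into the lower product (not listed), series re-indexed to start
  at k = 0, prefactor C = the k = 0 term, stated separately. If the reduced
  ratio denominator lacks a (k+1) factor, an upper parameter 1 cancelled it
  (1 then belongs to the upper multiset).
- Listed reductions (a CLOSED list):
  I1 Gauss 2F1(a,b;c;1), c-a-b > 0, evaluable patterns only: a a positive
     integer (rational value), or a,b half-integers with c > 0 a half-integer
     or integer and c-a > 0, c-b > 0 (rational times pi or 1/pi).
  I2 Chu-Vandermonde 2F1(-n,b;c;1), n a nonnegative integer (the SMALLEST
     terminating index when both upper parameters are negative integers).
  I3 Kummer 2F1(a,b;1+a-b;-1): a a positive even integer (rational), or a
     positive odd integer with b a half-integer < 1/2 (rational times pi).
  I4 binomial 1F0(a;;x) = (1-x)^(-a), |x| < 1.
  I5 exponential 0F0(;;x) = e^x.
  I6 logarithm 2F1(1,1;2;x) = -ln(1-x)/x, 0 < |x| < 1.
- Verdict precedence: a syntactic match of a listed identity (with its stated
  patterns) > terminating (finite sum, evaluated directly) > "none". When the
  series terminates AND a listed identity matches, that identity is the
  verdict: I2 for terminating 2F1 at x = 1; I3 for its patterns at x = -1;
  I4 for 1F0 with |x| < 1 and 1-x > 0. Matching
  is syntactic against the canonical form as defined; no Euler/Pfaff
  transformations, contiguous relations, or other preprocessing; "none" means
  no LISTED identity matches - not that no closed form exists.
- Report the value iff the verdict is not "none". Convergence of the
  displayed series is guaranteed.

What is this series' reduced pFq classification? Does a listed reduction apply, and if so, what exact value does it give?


Reduced: x = 1/3, 2F1, upper = {-8/5, -4/3}, lower = {-1/7}, C = -1/12. Verdict: none. No listed pattern accepts 2F1(-8/5, -4/3; -1/7; 1/3).

The tell: x = (1/3) and the running product (prefactor -1/12) telescopes to a rising factorial.
Ratio: r(k) = (1/3) * (k-8/5) (k-4/3) / [(k-1/7) (k+1)] - rational in k, leading ratio (1/3); with t_0 = -1/12, classification follows.


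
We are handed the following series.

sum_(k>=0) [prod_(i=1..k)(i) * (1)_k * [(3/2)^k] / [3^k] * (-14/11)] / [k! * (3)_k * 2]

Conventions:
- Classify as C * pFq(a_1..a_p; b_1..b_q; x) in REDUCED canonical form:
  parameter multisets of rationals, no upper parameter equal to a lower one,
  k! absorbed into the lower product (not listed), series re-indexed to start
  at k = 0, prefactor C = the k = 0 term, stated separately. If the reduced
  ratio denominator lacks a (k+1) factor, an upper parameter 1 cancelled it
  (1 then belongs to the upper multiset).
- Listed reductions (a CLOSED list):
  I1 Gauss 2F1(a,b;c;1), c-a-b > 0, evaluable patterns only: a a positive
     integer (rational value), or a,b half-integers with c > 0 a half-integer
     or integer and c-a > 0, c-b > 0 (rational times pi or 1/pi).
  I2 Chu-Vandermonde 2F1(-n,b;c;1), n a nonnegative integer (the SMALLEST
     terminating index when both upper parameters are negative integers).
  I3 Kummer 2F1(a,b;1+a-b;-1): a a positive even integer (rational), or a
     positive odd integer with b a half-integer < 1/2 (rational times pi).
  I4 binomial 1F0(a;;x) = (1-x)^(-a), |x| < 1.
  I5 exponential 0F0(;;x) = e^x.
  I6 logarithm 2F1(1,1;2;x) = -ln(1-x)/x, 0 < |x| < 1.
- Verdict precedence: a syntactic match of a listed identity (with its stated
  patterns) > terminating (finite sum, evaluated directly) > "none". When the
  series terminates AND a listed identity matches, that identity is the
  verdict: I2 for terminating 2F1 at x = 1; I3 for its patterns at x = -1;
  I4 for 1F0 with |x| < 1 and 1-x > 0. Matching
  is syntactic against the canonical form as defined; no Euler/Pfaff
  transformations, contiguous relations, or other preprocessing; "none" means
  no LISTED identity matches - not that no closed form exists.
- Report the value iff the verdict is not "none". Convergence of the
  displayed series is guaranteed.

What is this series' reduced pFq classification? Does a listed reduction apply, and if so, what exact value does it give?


This is -7/11 * 2F1(1, 1; 3; 1/2) in reduced canonical form. Verdict: none. A 2F1 with upper {1, 1} fits none of I1-I6 at x = 1/2; the sum runs forever.

Key observation: t_0 being -7/11, the two k-th powers (C = -7/11, x = 1/2) combine into one argument.
Adjacent-term ratio: r(k) = (1/2) * (k+1) (k+1) / [(k+3) (k+1)] - rational in k. x = (1/2); t_0 = -7/11; negate the roots.
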